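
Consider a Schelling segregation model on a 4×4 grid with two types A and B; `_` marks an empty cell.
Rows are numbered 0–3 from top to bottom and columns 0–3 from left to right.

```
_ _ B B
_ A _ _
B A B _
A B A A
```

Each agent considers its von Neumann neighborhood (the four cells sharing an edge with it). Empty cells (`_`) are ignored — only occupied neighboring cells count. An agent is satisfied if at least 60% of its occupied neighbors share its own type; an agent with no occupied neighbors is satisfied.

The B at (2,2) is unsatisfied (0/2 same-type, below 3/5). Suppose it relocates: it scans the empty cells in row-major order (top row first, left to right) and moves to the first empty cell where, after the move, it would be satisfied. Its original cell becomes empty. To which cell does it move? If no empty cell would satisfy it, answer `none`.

(0,0)

Vacating (2,2). Empty cells in order:
  (0,0): 0/0 same-type → satisfied — stop here.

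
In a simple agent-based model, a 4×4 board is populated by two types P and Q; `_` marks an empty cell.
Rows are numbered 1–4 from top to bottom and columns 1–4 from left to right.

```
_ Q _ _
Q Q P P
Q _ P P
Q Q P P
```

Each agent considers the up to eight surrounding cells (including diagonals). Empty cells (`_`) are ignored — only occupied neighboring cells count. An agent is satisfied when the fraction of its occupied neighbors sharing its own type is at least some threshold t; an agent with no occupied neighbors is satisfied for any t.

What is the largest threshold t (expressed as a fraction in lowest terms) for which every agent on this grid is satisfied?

(1,2)Q 2/3
(2,1)Q 3/3
(2,2)Q 3/5
(2,3)P 3/5
(2,4)P 3/3
(3,1)Q 4/4
(3,3)P 5/7
(3,4)P 5/5
(4,1)Q 2/2
(4,2)Q 2/4
(4,3)P 3/4
(4,4)P 3/3
The smallest same-type fraction is 2/4 at (4,2), which reduces to 1/2. Any threshold above that leaves this agent unsatisfied.

1/2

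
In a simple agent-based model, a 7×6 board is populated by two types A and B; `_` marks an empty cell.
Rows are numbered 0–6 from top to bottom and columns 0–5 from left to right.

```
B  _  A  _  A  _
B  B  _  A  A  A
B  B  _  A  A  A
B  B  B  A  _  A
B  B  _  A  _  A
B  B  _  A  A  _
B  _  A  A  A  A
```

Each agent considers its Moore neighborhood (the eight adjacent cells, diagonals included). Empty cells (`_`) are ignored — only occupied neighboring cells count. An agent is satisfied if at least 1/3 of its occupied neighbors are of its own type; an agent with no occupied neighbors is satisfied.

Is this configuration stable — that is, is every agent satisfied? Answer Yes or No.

Yes

(0,0)B 2/2 ok
(0,2)A 1/2 ok
(0,4)A 3/3 ok
(1,0)B 4/4 ok
(1,1)B 4/5 ok
(1,3)A 5/5 ok
(1,4)A 6/6 ok
(1,5)A 4/4 ok
(2,0)B 5/5 ok
(2,1)B 6/6 ok
(2,3)A 4/5 ok
(2,4)A 7/7 ok
(2,5)A 4/4 ok
(3,0)B 5/5 ok
(3,1)B 6/6 ok
(3,2)B 3/6 ok
(3,3)A 3/4 ok
(3,5)A 3/3 ok
(4,0)B 5/5 ok
(4,1)B 6/6 ok
(4,3)A 3/4 ok
(4,5)A 2/2 ok
(5,0)B 4/4 ok
(5,1)B 4/5 ok
(5,3)A 5/5 ok
(5,4)A 6/6 ok
(6,0)B 2/2 ok
(6,2)A 2/3 ok
(6,3)A 4/4 ok
(6,4)A 4/4 ok
(6,5)A 2/2 ok
All meet the threshold, so the configuration is stable.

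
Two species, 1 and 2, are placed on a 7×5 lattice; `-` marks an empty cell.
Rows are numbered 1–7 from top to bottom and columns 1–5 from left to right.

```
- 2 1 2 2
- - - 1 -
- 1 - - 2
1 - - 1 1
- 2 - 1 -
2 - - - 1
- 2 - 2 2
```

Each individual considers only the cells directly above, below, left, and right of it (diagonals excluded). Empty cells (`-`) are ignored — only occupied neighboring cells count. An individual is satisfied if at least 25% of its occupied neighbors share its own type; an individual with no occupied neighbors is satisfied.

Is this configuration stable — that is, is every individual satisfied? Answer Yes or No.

Row 1: (1,2)2 0/1 ✗ · (1,3)1 0/2 ✗ · (1,4)2 1/3 ✓ · (1,5)2 1/1 ✓
Row 2: (2,4)1 0/1 ✗
Row 3: (3,2)1 0/0 ✓ · (3,5)2 0/1 ✗
Row 4: (4,1)1 0/0 ✓ · (4,4)1 2/2 ✓ · (4,5)1 1/2 ✓
Row 5: (5,2)2 0/0 ✓ · (5,4)1 1/1 ✓
Row 6: (6,1)2 0/0 ✓ · (6,5)1 0/1 ✗
Row 7: (7,2)2 0/0 ✓ · (7,4)2 1/1 ✓ · (7,5)2 1/2 ✓
For instance (1,2) has only 0/1 same-type neighbors, below 1/4.

No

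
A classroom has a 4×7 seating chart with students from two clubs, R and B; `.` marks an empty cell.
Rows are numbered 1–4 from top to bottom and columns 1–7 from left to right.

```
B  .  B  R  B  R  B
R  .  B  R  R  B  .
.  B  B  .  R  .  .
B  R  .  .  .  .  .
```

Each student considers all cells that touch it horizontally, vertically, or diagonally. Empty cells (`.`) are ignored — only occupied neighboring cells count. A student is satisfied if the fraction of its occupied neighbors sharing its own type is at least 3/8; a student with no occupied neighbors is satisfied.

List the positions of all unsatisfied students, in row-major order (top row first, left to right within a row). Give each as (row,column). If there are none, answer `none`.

(1,1)B 0/1 ✗
(1,3)B 1/3 ✗
(1,4)R 2/5 ✓
(1,5)B 1/5 ✗
(1,6)R 1/4 ✗
(1,7)B 1/2 ✓
(2,1)R 0/2 ✗
(2,3)B 3/5 ✓
(2,4)R 3/7 ✓
(2,5)R 4/6 ✓
(2,6)B 2/5 ✓
(3,2)B 3/5 ✓
(3,3)B 2/4 ✓
(3,5)R 2/3 ✓
(4,1)B 1/2 ✓
(4,2)R 0/3 ✗

(1,1), (1,3), (1,5), (1,6), (2,1), (4,2)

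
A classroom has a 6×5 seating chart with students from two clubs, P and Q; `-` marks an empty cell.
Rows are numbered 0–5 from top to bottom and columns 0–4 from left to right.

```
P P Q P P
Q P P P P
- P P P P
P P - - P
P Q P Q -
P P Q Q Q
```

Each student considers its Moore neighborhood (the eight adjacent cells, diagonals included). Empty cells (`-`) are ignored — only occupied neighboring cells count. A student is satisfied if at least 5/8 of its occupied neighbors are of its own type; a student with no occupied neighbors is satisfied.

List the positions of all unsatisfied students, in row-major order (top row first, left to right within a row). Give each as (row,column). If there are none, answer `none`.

Row 0: (0,0)P 2/3 ok · (0,1)P 3/5 unhappy · (0,2)Q 0/5 unhappy · (0,3)P 4/5 ok · (0,4)P 3/3 ok
Row 1: (1,0)Q 0/4 unhappy · (1,1)P 5/7 ok · (1,2)P 7/8 ok · (1,3)P 7/8 ok · (1,4)P 5/5 ok
Row 2: (2,1)P 5/6 ok · (2,2)P 6/6 ok · (2,3)P 6/6 ok · (2,4)P 4/4 ok
Row 3: (3,0)P 3/4 ok · (3,1)P 5/6 ok · (3,4)P 2/3 ok
Row 4: (4,0)P 4/5 ok · (4,1)Q 1/7 unhappy · (4,2)P 2/6 unhappy · (4,3)Q 3/5 unhappy
Row 5: (5,0)P 2/3 ok · (5,1)P 3/5 unhappy · (5,2)Q 3/5 unhappy · (5,3)Q 3/4 ok · (5,4)Q 2/2 ok

(0,1), (0,2), (1,0), (4,1), (4,2), (4,3), (5,1), (5,2)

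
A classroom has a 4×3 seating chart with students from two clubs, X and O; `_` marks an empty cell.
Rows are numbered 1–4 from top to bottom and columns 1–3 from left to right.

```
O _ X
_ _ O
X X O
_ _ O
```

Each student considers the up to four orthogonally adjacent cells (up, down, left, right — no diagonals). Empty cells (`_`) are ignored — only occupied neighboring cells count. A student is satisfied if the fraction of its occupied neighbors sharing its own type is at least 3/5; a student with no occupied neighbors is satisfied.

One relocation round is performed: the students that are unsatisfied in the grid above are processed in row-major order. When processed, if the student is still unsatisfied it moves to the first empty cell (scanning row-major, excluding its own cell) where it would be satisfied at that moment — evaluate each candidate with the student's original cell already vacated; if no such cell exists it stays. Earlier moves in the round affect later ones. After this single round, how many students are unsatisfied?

Initially unsatisfied (in order): (1,3), (2,3), (3,2).
  (1,3) → (4,1).
  (2,3): now satisfied by earlier moves; stays.
  (3,2): no empty cell satisfies it; stays.
Resulting grid:
O _ _
_ _ O
X X O
X _ O
Unsatisfied now: (3,2).

1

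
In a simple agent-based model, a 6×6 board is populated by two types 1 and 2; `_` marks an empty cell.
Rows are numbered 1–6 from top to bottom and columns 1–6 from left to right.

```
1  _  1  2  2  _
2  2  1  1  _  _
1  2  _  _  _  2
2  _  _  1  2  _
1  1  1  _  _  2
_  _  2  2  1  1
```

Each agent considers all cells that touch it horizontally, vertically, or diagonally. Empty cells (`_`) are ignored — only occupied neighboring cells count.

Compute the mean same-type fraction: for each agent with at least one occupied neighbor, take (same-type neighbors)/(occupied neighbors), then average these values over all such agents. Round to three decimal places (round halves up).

(1,1)1 0/2
(1,3)1 2/4
(1,4)2 1/4
(1,5)2 1/2
(2,1)2 2/4
(2,2)2 2/6
(2,3)1 2/5
(2,4)1 2/4
(3,1)1 0/4
(3,2)2 3/5
(3,6)2 1/1
(4,1)2 1/4
(4,4)1 1/2
(4,5)2 2/3
(5,1)1 1/2
(5,2)1 2/4
(5,3)1 2/4
(5,6)2 1/3
(6,3)2 1/3
(6,4)2 1/3
(6,5)1 1/3
(6,6)1 1/2
Sum over 22 agents: 0/2 + 2/4 + 1/4 + 1/2 + 2/4 + 2/6 + 2/5 + 2/4 + 0/4 + 3/5 + 1/1 + 1/4 + 1/2 + 2/3 + 1/2 + 2/4 + 2/4 + 1/3 + 1/3 + 1/3 + 1/3 + 1/2 = 28/3; mean = 28/3 ÷ 22 = 14/33 = 0.424242… → 0.424.

0.424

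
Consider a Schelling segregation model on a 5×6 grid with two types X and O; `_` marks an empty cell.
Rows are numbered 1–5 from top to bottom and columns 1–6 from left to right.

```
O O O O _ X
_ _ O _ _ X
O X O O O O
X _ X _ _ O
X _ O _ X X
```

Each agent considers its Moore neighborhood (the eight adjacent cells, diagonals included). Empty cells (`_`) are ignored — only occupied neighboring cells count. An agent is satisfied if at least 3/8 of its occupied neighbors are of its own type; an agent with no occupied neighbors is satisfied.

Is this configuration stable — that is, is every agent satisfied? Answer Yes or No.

(1,1)O 1/1 ok
(1,2)O 3/3 ok
(1,3)O 3/3 ok
(1,4)O 2/2 ok
(1,6)X 1/1 ok
(2,3)O 5/6 ok
(2,6)X 1/3 unhappy
(3,1)O 0/2 unhappy
(3,2)X 2/5 ok
(3,3)O 2/4 ok
(3,4)O 3/4 ok
(3,5)O 3/4 ok
(3,6)O 2/3 ok
(4,1)X 2/3 ok
(4,3)X 1/4 unhappy
(4,6)O 2/4 ok
(5,1)X 1/1 ok
(5,3)O 0/1 unhappy
(5,5)X 1/2 ok
(5,6)X 1/2 ok
For instance (2,6) has only 1/3 same-type neighbors, below 3/8.

No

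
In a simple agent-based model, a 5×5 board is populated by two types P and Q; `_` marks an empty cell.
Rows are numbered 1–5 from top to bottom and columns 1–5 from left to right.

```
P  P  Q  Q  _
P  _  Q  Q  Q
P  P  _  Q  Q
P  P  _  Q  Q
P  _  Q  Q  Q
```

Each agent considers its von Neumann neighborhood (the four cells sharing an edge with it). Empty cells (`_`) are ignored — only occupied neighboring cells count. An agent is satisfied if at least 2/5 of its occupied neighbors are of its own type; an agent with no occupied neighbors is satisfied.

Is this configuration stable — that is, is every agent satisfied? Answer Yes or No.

Row 1: (1,1)P 2/2 satisfied · (1,2)P 1/2 satisfied · (1,3)Q 2/3 satisfied · (1,4)Q 2/2 satisfied
Row 2: (2,1)P 2/2 satisfied · (2,3)Q 2/2 satisfied · (2,4)Q 4/4 satisfied · (2,5)Q 2/2 satisfied
Row 3: (3,1)P 3/3 satisfied · (3,2)P 2/2 satisfied · (3,4)Q 3/3 satisfied · (3,5)Q 3/3 satisfied
Row 4: (4,1)P 3/3 satisfied · (4,2)P 2/2 satisfied · (4,4)Q 3/3 satisfied · (4,5)Q 3/3 satisfied
Row 5: (5,1)P 1/1 satisfied · (5,3)Q 1/1 satisfied · (5,4)Q 3/3 satisfied · (5,5)Q 2/2 satisfied
All meet the threshold, so the configuration is stable.

Yes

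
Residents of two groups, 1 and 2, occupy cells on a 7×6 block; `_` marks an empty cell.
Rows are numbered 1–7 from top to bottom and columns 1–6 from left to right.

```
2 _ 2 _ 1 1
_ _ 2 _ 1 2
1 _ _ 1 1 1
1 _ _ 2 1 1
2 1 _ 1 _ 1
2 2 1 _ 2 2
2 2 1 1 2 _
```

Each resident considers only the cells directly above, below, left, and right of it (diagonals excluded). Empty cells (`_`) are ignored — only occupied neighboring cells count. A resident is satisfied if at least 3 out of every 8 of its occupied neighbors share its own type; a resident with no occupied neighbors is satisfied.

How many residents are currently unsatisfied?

5

(1,1)2 0/0 ok
(1,3)2 1/1 ok
(1,5)1 2/2 ok
(1,6)1 1/2 ok
(2,3)2 1/1 ok
(2,5)1 2/3 ok
(2,6)2 0/3 unhappy
(3,1)1 1/1 ok
(3,4)1 1/2 ok
(3,5)1 4/4 ok
(3,6)1 2/3 ok
(4,1)1 1/2 ok
(4,4)2 0/3 unhappy
(4,5)1 2/3 ok
(4,6)1 3/3 ok
(5,1)2 1/3 unhappy
(5,2)1 0/2 unhappy
(5,4)1 0/1 unhappy
(5,6)1 1/2 ok
(6,1)2 3/3 ok
(6,2)2 2/4 ok
(6,3)1 1/2 ok
(6,5)2 2/2 ok
(6,6)2 1/2 ok
(7,1)2 2/2 ok
(7,2)2 2/3 ok
(7,3)1 2/3 ok
(7,4)1 1/2 ok
(7,5)2 1/2 ok
Unsatisfied: (2,6), (4,4), (5,1), (5,2), (5,4) — 5 in total.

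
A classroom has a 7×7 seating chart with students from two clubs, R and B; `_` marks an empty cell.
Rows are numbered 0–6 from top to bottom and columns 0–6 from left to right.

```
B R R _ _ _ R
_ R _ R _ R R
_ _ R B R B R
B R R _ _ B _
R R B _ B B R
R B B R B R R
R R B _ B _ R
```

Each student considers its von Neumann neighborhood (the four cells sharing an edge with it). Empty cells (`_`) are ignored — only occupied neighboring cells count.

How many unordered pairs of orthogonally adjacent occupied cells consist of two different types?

20

Scan each occupied cell's neighbors to the right and below so each pair is counted once.
From row 0: 1 unlike of 4 pairs (running 1/4).
From row 1: 2 unlike of 4 pairs (running 3/8).
From row 2: 4 unlike of 6 pairs (running 7/14).
From row 3: 3 unlike of 6 pairs (running 10/20).
From row 4: 4 unlike of 10 pairs (running 14/30).
From row 5: 5 unlike of 11 pairs (running 19/41).
From row 6: 1 unlike of 2 pairs (running 20/43).
Total adjacent occupied pairs: 43; unlike-type pairs: 20.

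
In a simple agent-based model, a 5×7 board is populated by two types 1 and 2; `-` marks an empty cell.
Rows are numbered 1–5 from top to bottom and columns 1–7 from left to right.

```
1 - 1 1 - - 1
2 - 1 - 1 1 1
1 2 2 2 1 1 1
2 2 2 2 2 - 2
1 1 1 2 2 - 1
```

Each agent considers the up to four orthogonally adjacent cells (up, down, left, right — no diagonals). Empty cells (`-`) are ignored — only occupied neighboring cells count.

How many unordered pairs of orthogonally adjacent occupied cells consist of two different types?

13

Scan each occupied cell's neighbors to the right and below so each pair is counted once.
From row 1: 1 unlike of 4 pairs (running 1/4).
From row 2: 2 unlike of 7 pairs (running 3/11).
From row 3: 5 unlike of 12 pairs (running 8/23).
From row 4: 4 unlike of 10 pairs (running 12/33).
From row 5: 1 unlike of 4 pairs (running 13/37).
Total adjacent occupied pairs: 37; unlike-type pairs: 13.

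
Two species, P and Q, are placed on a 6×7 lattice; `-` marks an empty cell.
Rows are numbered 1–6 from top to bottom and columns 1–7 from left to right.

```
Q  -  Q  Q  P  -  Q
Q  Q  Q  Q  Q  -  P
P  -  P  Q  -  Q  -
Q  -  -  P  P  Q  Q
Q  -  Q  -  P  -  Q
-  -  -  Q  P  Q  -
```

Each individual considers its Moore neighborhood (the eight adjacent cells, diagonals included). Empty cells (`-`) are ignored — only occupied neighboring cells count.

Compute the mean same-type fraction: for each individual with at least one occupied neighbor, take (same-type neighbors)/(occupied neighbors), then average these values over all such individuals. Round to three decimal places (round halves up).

0.551

Row 1: (1,1)Q 2/2 · (1,3)Q 4/4 · (1,4)Q 4/5 · (1,5)P 0/3 · (1,7)Q 0/1
Row 2: (2,1)Q 2/3 · (2,2)Q 4/6 · (2,3)Q 5/6 · (2,4)Q 5/7 · (2,5)Q 4/5 · (2,7)P 0/2
Row 3: (3,1)P 0/3 · (3,3)P 1/5 · (3,4)Q 3/6 · (3,6)Q 3/5
Row 4: (4,1)Q 1/2 · (4,4)P 3/5 · (4,5)P 2/5 · (4,6)Q 3/5 · (4,7)Q 3/3
Row 5: (5,1)Q 1/1 · (5,3)Q 1/2 · (5,5)P 3/6 · (5,7)Q 3/3
Row 6: (6,4)Q 1/3 · (6,5)P 1/3 · (6,6)Q 1/3
Sum over 27 individuals: 2/2 + 4/4 + 4/5 + 0/3 + 0/1 + 2/3 + 4/6 + 5/6 + 5/7 + 4/5 + 0/2 + 0/3 + 1/5 + 3/6 + 3/5 + 1/2 + 3/5 + 2/5 + 3/5 + 3/3 + 1/1 + 1/2 + 3/6 + 3/3 + 1/3 + 1/3 + 1/3 = 625/42; mean = 625/42 ÷ 27 = 625/1134 = 0.551146… → 0.551.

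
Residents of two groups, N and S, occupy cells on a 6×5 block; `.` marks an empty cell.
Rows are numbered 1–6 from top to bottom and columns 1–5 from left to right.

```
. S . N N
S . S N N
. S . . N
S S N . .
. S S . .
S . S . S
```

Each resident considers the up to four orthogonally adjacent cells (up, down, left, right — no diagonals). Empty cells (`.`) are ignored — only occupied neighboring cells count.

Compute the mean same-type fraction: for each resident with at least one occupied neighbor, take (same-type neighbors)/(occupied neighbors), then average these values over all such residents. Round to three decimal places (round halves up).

0.776

Row 1: (1,2)S — no occupied neighbors · (1,4)N 2/2 · (1,5)N 2/2
Row 2: (2,1)S — no occupied neighbors · (2,3)S 0/1 · (2,4)N 2/3 · (2,5)N 3/3
Row 3: (3,2)S 1/1 · (3,5)N 1/1
Row 4: (4,1)S 1/1 · (4,2)S 3/4 · (4,3)N 0/2
Row 5: (5,2)S 2/2 · (5,3)S 2/3
Row 6: (6,1)S — no occupied neighbors · (6,3)S 1/1 · (6,5)S — no occupied neighbors
Sum over 13 residents: 2/2 + 2/2 + 0/1 + 2/3 + 3/3 + 1/1 + 1/1 + 1/1 + 3/4 + 0/2 + 2/2 + 2/3 + 1/1 = 121/12; mean = 121/12 ÷ 13 = 121/156 = 0.775641… → 0.776.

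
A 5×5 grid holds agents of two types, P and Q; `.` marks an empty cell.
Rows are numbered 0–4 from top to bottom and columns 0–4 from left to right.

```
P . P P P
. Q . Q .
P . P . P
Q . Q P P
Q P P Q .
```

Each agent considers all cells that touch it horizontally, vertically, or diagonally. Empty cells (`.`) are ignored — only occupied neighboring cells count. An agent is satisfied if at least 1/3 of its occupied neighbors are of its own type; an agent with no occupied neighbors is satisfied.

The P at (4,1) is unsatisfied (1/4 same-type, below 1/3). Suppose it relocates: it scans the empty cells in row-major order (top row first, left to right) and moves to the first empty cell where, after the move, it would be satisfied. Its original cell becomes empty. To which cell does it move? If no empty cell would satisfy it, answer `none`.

(0,1)

Vacating (4,1). Empty cells in order:
  (0,1): 2/3 same-type → satisfied — stop here.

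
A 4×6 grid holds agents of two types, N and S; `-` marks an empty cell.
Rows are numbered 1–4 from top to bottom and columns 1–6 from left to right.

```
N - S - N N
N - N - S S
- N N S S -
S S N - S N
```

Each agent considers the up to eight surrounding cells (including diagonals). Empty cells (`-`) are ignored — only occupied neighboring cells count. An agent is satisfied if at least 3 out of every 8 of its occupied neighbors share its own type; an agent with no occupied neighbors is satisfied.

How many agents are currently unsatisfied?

(1,1)N 1/1 ok
(1,3)S 0/1 unhappy
(1,5)N 1/3 unhappy
(1,6)N 1/3 unhappy
(2,1)N 2/2 ok
(2,3)N 2/4 ok
(2,5)S 3/5 ok
(2,6)S 2/4 ok
(3,2)N 4/6 ok
(3,3)N 3/5 ok
(3,4)S 3/6 ok
(3,5)S 4/5 ok
(4,1)S 1/2 ok
(4,2)S 1/4 unhappy
(4,3)N 2/4 ok
(4,5)S 2/3 ok
(4,6)N 0/2 unhappy
Unsatisfied: (1,3), (1,5), (1,6), (4,2), (4,6) — 5 in total.

5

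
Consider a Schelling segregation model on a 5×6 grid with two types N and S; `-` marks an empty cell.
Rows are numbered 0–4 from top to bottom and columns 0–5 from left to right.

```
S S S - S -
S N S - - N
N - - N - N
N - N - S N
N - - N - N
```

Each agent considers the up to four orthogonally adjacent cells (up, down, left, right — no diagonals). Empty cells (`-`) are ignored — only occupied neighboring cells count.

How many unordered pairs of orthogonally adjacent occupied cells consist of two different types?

5

Scan each occupied cell's neighbors to the right and below so each pair is counted once.
Row 0: S(0,0)–S(0,1)= S(0,0)–S(1,0)= S(0,1)–S(0,2)= S(0,1)–N(1,1)≠ S(0,2)–S(1,2)=  → 1/5 unlike.
Row 1: S(1,0)–N(1,1)≠ S(1,0)–N(2,0)≠ N(1,1)–S(1,2)≠ N(1,5)–N(2,5)=  → 3/4 unlike.
Row 2: N(2,0)–N(3,0)= N(2,5)–N(3,5)=  → 0/2 unlike.
Row 3: N(3,0)–N(4,0)= S(3,4)–N(3,5)≠ N(3,5)–N(4,5)=  → 1/3 unlike.
Total adjacent occupied pairs: 14; unlike-type pairs: 5.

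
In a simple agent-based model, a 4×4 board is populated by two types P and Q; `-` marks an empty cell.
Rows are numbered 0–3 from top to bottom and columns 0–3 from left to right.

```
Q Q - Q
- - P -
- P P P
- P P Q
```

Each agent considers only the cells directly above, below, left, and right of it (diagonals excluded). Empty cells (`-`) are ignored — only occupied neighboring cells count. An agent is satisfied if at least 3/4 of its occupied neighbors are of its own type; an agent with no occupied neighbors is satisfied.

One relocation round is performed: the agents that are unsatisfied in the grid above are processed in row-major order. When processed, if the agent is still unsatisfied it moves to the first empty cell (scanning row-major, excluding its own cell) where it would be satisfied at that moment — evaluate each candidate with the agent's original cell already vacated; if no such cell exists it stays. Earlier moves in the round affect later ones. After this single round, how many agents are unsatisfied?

Initially unsatisfied (in order): (2,3), (3,2), (3,3).
  (2,3) → (2,0).
  (3,2) → (3,0).
  (3,3): now satisfied by earlier moves; stays.
Resulting grid:
Q Q - Q
- - P -
P P P -
P P - Q
All satisfied now.

0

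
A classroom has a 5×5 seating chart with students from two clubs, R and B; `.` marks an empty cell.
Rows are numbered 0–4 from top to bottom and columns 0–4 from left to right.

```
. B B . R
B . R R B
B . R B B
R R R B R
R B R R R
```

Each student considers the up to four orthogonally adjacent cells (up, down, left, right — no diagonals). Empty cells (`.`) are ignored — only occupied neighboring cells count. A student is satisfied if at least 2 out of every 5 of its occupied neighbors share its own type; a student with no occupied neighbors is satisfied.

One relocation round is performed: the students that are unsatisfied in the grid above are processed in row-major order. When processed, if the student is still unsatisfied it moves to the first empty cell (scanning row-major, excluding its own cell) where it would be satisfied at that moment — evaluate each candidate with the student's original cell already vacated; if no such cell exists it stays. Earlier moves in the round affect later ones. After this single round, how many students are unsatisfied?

Initially unsatisfied (in order): (0,4), (1,3), (1,4), (3,3), (3,4), (4,1).
  (0,4) → (0,3).
  (1,3): now satisfied by earlier moves; stays.
  (1,4): now satisfied by earlier moves; stays.
  (3,3) → (0,0).
  (3,4): now satisfied by earlier moves; stays.
  (4,1) → (0,4).
Resulting grid:
B B B R B
B . R R B
B . R B B
R R R . R
R . R R R
Unsatisfied now: (0,2), (0,3), (2,3).

3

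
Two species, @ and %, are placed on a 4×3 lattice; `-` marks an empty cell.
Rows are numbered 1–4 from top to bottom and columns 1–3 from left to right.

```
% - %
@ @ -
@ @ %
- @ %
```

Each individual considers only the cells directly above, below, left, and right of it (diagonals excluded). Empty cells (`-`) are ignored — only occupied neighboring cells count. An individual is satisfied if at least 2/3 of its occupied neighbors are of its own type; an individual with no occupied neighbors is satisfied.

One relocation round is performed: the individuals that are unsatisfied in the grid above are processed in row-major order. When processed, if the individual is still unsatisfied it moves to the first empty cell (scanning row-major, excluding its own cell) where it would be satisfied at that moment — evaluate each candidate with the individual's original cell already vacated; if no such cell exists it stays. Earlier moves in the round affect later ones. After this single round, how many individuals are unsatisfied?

0

Initially unsatisfied (in order): (1,1), (3,3), (4,2), (4,3).
  (1,1) → (2,3).
  (3,3): now satisfied by earlier moves; stays.
  (4,2) → (1,1).
  (4,3): now satisfied by earlier moves; stays.
Resulting grid:
@ - %
@ @ %
@ @ %
- - %
All satisfied now.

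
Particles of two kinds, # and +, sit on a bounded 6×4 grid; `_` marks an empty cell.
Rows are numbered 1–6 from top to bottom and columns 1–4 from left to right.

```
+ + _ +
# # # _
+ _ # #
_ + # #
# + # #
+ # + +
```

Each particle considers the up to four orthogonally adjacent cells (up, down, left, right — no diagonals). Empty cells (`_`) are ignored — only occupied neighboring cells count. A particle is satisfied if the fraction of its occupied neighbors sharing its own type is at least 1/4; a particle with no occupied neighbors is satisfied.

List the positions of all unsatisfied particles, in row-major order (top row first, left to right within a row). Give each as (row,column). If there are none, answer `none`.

(3,1), (5,1), (6,1), (6,2)

(1,1)+ 1/2 ok
(1,2)+ 1/2 ok
(1,4)+ 0/0 ok
(2,1)# 1/3 ok
(2,2)# 2/3 ok
(2,3)# 2/2 ok
(3,1)+ 0/1 unhappy
(3,3)# 3/3 ok
(3,4)# 2/2 ok
(4,2)+ 1/2 ok
(4,3)# 3/4 ok
(4,4)# 3/3 ok
(5,1)# 0/2 unhappy
(5,2)+ 1/4 ok
(5,3)# 2/4 ok
(5,4)# 2/3 ok
(6,1)+ 0/2 unhappy
(6,2)# 0/3 unhappy
(6,3)+ 1/3 ok
(6,4)+ 1/2 ok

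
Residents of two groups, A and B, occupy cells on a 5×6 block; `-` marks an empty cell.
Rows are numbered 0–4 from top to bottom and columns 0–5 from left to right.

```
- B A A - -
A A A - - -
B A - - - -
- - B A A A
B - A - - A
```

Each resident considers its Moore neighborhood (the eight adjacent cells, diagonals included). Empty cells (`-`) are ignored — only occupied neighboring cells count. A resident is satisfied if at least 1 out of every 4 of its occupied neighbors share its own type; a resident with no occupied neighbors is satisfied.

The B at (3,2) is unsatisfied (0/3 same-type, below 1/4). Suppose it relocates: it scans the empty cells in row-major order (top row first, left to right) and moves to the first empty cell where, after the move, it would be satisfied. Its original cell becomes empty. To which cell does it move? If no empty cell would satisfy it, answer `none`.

Vacating (3,2). Empty cells in order:
  (0,0): 1/3 same-type → satisfied — stop here.

(0,0)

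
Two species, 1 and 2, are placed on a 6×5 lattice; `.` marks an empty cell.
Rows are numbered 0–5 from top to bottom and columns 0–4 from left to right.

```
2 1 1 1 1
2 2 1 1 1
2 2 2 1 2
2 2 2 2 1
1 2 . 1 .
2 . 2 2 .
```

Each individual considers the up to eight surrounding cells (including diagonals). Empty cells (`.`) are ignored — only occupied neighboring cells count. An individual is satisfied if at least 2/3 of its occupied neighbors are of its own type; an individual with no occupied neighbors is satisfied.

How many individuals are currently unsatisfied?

(0,0)2 2/3 satisfied
(0,1)1 2/5 not
(0,2)1 4/5 satisfied
(0,3)1 5/5 satisfied
(0,4)1 3/3 satisfied
(1,0)2 4/5 satisfied
(1,1)2 5/8 not
(1,2)1 5/8 not
(1,3)1 6/8 satisfied
(1,4)1 4/5 satisfied
(2,0)2 5/5 satisfied
(2,1)2 7/8 satisfied
(2,2)2 5/8 not
(2,3)1 4/8 not
(2,4)2 1/5 not
(3,0)2 4/5 satisfied
(3,1)2 6/7 satisfied
(3,2)2 5/7 satisfied
(3,3)2 3/6 not
(3,4)1 2/4 not
(4,0)1 0/4 not
(4,1)2 5/6 satisfied
(4,3)1 1/5 not
(5,0)2 1/2 not
(5,2)2 2/3 satisfied
(5,3)2 1/2 not
Unsatisfied: (0,1), (1,1), (1,2), (2,2), (2,3), (2,4), (3,3), (3,4), (4,0), (4,3), (5,0), (5,3) — 12 in total.

12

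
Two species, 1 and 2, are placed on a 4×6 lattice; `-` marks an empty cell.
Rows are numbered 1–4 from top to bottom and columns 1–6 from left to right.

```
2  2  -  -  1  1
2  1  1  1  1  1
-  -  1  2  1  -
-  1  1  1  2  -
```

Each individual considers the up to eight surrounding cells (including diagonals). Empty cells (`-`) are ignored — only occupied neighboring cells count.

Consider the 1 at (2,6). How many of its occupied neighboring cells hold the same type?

4

Occupied neighbors of (2,6): (1,5)=1, (1,6)=1, (2,5)=1, (3,5)=1.
Same type (1): 4 of 4.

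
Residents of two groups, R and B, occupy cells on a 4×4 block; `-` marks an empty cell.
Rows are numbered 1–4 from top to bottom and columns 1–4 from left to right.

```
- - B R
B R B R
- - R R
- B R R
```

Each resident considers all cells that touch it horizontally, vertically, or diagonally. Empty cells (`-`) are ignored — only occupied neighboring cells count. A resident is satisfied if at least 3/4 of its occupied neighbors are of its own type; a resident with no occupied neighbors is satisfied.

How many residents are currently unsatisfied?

8

Row 1: (1,3)B 1/4 not · (1,4)R 1/3 not
Row 2: (2,1)B 0/1 not · (2,2)R 1/4 not · (2,3)B 1/6 not · (2,4)R 3/5 not
Row 3: (3,3)R 5/7 not · (3,4)R 4/5 satisfied
Row 4: (4,2)B 0/2 not · (4,3)R 3/4 satisfied · (4,4)R 3/3 satisfied
Unsatisfied: (1,3), (1,4), (2,1), (2,2), (2,3), (2,4), (3,3), (4,2) — 8 in total.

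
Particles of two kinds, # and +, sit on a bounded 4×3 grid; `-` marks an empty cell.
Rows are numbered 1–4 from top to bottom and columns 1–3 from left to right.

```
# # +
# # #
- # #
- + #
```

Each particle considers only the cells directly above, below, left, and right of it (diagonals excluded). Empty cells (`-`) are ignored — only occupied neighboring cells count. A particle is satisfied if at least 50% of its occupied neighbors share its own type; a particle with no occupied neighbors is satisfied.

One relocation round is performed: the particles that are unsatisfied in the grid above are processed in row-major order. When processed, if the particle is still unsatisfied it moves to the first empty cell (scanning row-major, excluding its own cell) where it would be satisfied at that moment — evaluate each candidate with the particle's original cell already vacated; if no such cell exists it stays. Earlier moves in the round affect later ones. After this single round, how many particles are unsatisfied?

1

Initially unsatisfied (in order): (1,3), (4,2).
  (1,3) → (4,1).
  (4,2): no empty cell satisfies it; stays.
Resulting grid:
# # -
# # #
- # #
+ + #
Unsatisfied now: (4,2).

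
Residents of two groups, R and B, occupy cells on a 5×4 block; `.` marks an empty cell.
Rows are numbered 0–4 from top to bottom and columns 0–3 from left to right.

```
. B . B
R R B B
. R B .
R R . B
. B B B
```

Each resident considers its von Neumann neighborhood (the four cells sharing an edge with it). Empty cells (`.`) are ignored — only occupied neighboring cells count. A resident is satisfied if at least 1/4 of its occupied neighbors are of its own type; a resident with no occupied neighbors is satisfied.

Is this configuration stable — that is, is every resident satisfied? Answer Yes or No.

No

Row 0: (0,1)B 0/1 ✗ · (0,3)B 1/1 ✓
Row 1: (1,0)R 1/1 ✓ · (1,1)R 2/4 ✓ · (1,2)B 2/3 ✓ · (1,3)B 2/2 ✓
Row 2: (2,1)R 2/3 ✓ · (2,2)B 1/2 ✓
Row 3: (3,0)R 1/1 ✓ · (3,1)R 2/3 ✓ · (3,3)B 1/1 ✓
Row 4: (4,1)B 1/2 ✓ · (4,2)B 2/2 ✓ · (4,3)B 2/2 ✓
For instance (0,1) has only 0/1 same-type neighbors, below 1/4.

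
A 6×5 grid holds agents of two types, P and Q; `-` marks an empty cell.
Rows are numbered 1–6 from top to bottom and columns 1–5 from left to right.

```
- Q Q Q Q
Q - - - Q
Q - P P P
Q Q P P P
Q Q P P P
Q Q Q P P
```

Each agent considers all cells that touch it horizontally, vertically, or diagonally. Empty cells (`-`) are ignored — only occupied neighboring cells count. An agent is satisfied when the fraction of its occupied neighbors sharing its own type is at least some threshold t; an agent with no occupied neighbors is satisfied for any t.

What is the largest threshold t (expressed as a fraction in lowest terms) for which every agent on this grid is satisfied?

2/5

Row 1: (1,2)Q 2/2 · (1,3)Q 2/2 · (1,4)Q 3/3 · (1,5)Q 2/2
Row 2: (2,1)Q 2/2 · (2,5)Q 2/4
Row 3: (3,1)Q 3/3 · (3,3)P 3/4 · (3,4)P 5/6 · (3,5)P 3/4
Row 4: (4,1)Q 4/4 · (4,2)Q 4/7 · (4,3)P 5/7 · (4,4)P 8/8 · (4,5)P 5/5
Row 5: (5,1)Q 5/5 · (5,2)Q 6/8 · (5,3)P 4/8 · (5,4)P 7/8 · (5,5)P 5/5
Row 6: (6,1)Q 3/3 · (6,2)Q 4/5 · (6,3)Q 2/5 · (6,4)P 4/5 · (6,5)P 3/3
The smallest same-type fraction is 2/5 at (6,3), which reduces to 2/5. Any threshold above that leaves this agent unsatisfied.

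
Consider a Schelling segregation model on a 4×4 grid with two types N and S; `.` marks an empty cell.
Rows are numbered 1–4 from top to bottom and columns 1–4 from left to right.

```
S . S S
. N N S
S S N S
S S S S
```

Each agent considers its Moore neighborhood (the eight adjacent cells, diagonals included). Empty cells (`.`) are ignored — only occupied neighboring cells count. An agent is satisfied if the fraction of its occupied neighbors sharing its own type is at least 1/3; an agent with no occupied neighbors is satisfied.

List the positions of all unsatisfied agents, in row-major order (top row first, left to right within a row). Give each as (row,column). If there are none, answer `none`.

(1,1), (2,3), (3,3)

Row 1: (1,1)S 0/1 unhappy · (1,3)S 2/4 ok · (1,4)S 2/3 ok
Row 2: (2,2)N 2/6 ok · (2,3)N 2/7 unhappy · (2,4)S 3/5 ok
Row 3: (3,1)S 3/4 ok · (3,2)S 4/7 ok · (3,3)N 2/8 unhappy · (3,4)S 3/5 ok
Row 4: (4,1)S 3/3 ok · (4,2)S 4/5 ok · (4,3)S 4/5 ok · (4,4)S 2/3 ok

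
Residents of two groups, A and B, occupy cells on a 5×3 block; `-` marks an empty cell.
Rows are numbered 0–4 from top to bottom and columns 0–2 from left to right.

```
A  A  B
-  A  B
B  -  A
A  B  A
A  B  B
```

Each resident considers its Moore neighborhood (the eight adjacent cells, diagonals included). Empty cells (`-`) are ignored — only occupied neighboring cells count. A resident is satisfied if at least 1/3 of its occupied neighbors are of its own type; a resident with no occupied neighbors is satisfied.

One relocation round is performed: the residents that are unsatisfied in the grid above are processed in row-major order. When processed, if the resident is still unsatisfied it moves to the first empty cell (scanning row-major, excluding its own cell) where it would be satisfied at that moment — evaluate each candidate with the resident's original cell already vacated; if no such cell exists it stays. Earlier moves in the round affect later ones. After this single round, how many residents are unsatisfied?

2

Initially unsatisfied (in order): (1,2), (3,0), (3,2).
  (1,2) → (2,1).
  (3,0) → (1,0).
  (3,2) → (1,2).
Resulting grid:
A A B
A A A
B B A
- B -
A B B
Unsatisfied now: (0,2), (4,0).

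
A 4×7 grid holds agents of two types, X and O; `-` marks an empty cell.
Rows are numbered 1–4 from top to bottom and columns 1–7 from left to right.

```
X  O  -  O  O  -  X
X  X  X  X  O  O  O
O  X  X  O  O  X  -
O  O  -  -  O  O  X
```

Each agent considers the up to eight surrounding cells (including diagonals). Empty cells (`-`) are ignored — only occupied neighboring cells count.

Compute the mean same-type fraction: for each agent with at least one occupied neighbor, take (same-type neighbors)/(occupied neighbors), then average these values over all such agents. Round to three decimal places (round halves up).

(1,1)X 2/3
(1,2)O 0/4
(1,4)O 2/4
(1,5)O 3/4
(1,7)X 0/2
(2,1)X 3/5
(2,2)X 5/7
(2,3)X 4/7
(2,4)X 2/7
(2,5)O 5/7
(2,6)O 4/6
(2,7)O 1/3
(3,1)O 2/5
(3,2)X 4/7
(3,3)X 4/6
(3,4)O 3/6
(3,5)O 5/7
(3,6)X 1/7
(4,1)O 2/3
(4,2)O 2/4
(4,5)O 3/4
(4,6)O 2/4
(4,7)X 1/2
Sum over 23 agents: 2/3 + 0/4 + 2/4 + 3/4 + 0/2 + 3/5 + 5/7 + 4/7 + 2/7 + 5/7 + 4/6 + 1/3 + 2/5 + 4/7 + 4/6 + 3/6 + 5/7 + 1/7 + 2/3 + 2/4 + 3/4 + 2/4 + 1/2 = 82/7; mean = 82/7 ÷ 23 = 82/161 = 0.509316… → 0.509.

0.509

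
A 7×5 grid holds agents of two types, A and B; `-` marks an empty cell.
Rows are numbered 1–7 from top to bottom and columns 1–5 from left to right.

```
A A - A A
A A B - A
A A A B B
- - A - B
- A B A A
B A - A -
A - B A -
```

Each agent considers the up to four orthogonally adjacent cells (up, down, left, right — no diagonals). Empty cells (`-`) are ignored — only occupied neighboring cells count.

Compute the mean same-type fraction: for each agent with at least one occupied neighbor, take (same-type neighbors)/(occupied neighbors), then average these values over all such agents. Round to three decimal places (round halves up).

Row 1: (1,1)A 2/2 · (1,2)A 2/2 · (1,4)A 1/1 · (1,5)A 2/2
Row 2: (2,1)A 3/3 · (2,2)A 3/4 · (2,3)B 0/2 · (2,5)A 1/2
Row 3: (3,1)A 2/2 · (3,2)A 3/3 · (3,3)A 2/4 · (3,4)B 1/2 · (3,5)B 2/3
Row 4: (4,3)A 1/2 · (4,5)B 1/2
Row 5: (5,2)A 1/2 · (5,3)B 0/3 · (5,4)A 2/3 · (5,5)A 1/2
Row 6: (6,1)B 0/2 · (6,2)A 1/2 · (6,4)A 2/2
Row 7: (7,1)A 0/1 · (7,3)B 0/1 · (7,4)A 1/2
Sum over 25 agents: 2/2 + 2/2 + 1/1 + 2/2 + 3/3 + 3/4 + 0/2 + 1/2 + 2/2 + 3/3 + 2/4 + 1/2 + 2/3 + 1/2 + 1/2 + 1/2 + 0/3 + 2/3 + 1/2 + 0/2 + 1/2 + 2/2 + 0/1 + 0/1 + 1/2 = 175/12; mean = 175/12 ÷ 25 = 7/12 = 0.583333… → 0.583.

0.583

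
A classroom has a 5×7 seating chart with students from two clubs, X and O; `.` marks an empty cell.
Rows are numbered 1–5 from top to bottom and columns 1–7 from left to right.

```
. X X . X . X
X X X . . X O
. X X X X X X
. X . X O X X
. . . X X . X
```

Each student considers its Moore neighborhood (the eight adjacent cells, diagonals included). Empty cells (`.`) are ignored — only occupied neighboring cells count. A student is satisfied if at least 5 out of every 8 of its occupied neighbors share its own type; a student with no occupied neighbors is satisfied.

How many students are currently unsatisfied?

(1,2)X 4/4 ✓
(1,3)X 3/3 ✓
(1,5)X 1/1 ✓
(1,7)X 1/2 ✗
(2,1)X 3/3 ✓
(2,2)X 6/6 ✓
(2,3)X 6/6 ✓
(2,6)X 5/6 ✓
(2,7)O 0/4 ✗
(3,2)X 5/5 ✓
(3,3)X 6/6 ✓
(3,4)X 4/5 ✓
(3,5)X 5/6 ✓
(3,6)X 5/7 ✓
(3,7)X 4/5 ✓
(4,2)X 2/2 ✓
(4,4)X 5/6 ✓
(4,5)O 0/7 ✗
(4,6)X 6/7 ✓
(4,7)X 4/4 ✓
(5,4)X 2/3 ✓
(5,5)X 3/4 ✓
(5,7)X 2/2 ✓
Unsatisfied: (1,7), (2,7), (4,5) — 3 in total.

3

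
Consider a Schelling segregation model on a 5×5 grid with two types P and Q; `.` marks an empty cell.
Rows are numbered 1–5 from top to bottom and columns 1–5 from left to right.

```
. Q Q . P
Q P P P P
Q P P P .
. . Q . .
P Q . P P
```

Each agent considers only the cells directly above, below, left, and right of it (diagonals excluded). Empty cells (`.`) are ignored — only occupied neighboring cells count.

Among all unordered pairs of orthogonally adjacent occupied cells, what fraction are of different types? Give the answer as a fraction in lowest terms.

Scan each occupied cell's neighbors to the right and below so each pair is counted once.
From row 1: 2 unlike of 4 pairs (running 2/4).
From row 2: 1 unlike of 8 pairs (running 3/12).
From row 3: 2 unlike of 4 pairs (running 5/16).
From row 5: 1 unlike of 2 pairs (running 6/18).
Total adjacent occupied pairs: 18; unlike-type pairs: 6.
6/18 reduces to 1/3.

1/3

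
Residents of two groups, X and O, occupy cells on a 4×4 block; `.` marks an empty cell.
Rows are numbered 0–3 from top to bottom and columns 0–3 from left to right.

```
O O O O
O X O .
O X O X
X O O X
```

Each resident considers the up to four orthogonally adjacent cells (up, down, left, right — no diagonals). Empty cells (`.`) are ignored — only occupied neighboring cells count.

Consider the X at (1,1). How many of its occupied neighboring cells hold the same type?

Occupied neighbors of (1,1): (0,1)=O, (2,1)=X, (1,0)=O, (1,2)=O.
Same type (X): 1 of 4.

1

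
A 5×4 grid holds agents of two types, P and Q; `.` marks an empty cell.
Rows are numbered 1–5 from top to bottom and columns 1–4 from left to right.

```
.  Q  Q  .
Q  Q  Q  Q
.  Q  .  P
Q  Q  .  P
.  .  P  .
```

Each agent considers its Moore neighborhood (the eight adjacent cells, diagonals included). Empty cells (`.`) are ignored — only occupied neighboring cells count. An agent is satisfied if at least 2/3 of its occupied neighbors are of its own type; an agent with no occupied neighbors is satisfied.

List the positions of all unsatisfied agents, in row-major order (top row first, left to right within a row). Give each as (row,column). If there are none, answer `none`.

(3,4), (5,3)

Row 1: (1,2)Q 4/4 ✓ · (1,3)Q 4/4 ✓
Row 2: (2,1)Q 3/3 ✓ · (2,2)Q 5/5 ✓ · (2,3)Q 5/6 ✓ · (2,4)Q 2/3 ✓
Row 3: (3,2)Q 5/5 ✓ · (3,4)P 1/3 ✗
Row 4: (4,1)Q 2/2 ✓ · (4,2)Q 2/3 ✓ · (4,4)P 2/2 ✓
Row 5: (5,3)P 1/2 ✗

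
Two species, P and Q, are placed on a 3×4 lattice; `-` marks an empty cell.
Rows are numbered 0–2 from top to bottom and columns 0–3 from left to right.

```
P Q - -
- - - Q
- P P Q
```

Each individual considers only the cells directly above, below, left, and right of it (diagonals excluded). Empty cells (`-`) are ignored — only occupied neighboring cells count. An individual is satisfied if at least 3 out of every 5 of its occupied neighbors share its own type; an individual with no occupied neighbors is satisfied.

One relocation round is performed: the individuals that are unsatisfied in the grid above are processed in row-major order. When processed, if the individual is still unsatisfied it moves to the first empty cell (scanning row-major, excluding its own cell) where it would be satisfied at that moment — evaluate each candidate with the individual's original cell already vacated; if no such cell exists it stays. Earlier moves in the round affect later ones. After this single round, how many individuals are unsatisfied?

1

Initially unsatisfied (in order): (0,0), (0,1), (2,2), (2,3).
  (0,0) → (1,0).
  (0,1): now satisfied by earlier moves; stays.
  (2,2) → (1,1).
  (2,3): now satisfied by earlier moves; stays.
Resulting grid:
- Q - -
P P - Q
- P - Q
Unsatisfied now: (0,1).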